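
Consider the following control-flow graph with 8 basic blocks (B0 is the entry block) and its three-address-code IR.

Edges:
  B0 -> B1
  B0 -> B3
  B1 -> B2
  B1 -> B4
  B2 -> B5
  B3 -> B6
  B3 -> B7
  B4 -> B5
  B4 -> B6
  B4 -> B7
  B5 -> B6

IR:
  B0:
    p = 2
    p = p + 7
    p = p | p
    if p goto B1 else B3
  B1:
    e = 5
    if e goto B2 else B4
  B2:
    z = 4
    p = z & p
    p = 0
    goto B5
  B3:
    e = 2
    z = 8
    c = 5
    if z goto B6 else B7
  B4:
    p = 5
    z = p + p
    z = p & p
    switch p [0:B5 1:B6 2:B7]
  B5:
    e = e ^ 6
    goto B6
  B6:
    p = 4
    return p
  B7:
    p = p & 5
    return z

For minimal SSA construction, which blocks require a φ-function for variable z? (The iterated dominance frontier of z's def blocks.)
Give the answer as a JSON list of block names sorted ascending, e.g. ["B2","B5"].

idom tree: B1←B0 B2←B1 B3←B0 B4←B1 B5←B1 B6←B0 B7←B0
Dom∩ at merges:
  B5: preds {B2,B4}: {B0,B1,B2} ∩ {B0,B1,B4} = {B0,B1}; idom=B1
  B6: preds {B3,B4,B5}: {B0,B3} ∩ {B0,B1,B4} ∩ {B0,B1,B5} = {B0}; idom=B0
  B7: preds {B3,B4}: {B0,B3} ∩ {B0,B1,B4} = {B0}; idom=B0

DF derivation:
  join B5 pred B2: B2 stop@B1
  join B5 pred B4: B4 stop@B1
  join B6 pred B3: B3 stop@B0
  join B6 pred B4: B4→B1 stop@B0
  join B6 pred B5: B5→B1 stop@B0
  join B7 pred B3: B3 stop@B0
  join B7 pred B4: B4→B1 stop@B0
  B0 → ∅
  B1 → {B6,B7}
  B2 → {B5}
  B3 → {B6,B7}
  B4 → {B5,B6,B7}
  B5 → {B6}
  B6 → ∅
  B7 → ∅

φ for z: defs {B2,B3,B4}
  DF⁺ = {B5,B6,B7}

Answer: ["B5", "B6", "B7"]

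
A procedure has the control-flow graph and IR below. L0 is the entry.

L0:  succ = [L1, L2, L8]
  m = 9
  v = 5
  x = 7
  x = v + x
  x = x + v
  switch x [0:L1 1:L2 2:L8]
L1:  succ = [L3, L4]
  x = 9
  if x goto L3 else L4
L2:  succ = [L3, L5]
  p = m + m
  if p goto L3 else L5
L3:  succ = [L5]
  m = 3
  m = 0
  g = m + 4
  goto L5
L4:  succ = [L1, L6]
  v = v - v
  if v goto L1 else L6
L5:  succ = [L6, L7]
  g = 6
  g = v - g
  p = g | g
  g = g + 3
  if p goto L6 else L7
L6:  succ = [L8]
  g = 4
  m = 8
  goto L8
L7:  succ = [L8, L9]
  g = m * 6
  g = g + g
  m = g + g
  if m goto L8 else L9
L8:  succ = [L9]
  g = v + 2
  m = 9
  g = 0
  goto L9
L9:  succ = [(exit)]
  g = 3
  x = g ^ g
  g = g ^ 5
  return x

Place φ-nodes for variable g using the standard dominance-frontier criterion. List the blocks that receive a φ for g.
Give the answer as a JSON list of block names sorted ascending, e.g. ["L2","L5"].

Answer: ["L5", "L6", "L8", "L9"]

Analysis:
idom tree: L1←L0 L2←L0 L3←L0 L4←L1 L5←L0 L6←L0 L7←L5 L8←L0 L9←L0
Dom∩ at merges:
  L1: preds {L0,L4}: {L0} ∩ {L0,L1,L4} = {L0}; idom=L0
  L3: preds {L1,L2}: {L0,L1} ∩ {L0,L2} = {L0}; idom=L0
  L5: preds {L2,L3}: {L0,L2} ∩ {L0,L3} = {L0}; idom=L0
  L6: preds {L4,L5}: {L0,L1,L4} ∩ {L0,L5} = {L0}; idom=L0
  L8: preds {L0,L6,L7}: {L0} ∩ {L0,L6} ∩ {L0,L5,L7} = {L0}; idom=L0
  L9: preds {L7,L8}: {L0,L5,L7} ∩ {L0,L8} = {L0}; idom=L0

Frontier:
  L1←L0: walk · to L0
  L1←L4: walk L4→L1 to L0
  L3←L1: walk L1 to L0
  L3←L2: walk L2 to L0
  L5←L2: walk L2 to L0
  L5←L3: walk L3 to L0
  L6←L4: walk L4→L1 to L0
  L6←L5: walk L5 to L0
  L8←L0: walk · to L0
  L8←L6: walk L6 to L0
  L8←L7: walk L7→L5 to L0
  L9←L7: walk L7→L5 to L0
  L9←L8: walk L8 to L0
  DF(L0)=∅
  DF(L1)={L1,L3,L6}
  DF(L2)={L3,L5}
  DF(L3)={L5}
  DF(L4)={L1,L6}
  DF(L5)={L6,L8,L9}
  DF(L6)={L8}
  DF(L7)={L8,L9}
  DF(L8)={L9}
  DF(L9)=∅

φ for g: defs {L3,L5,L6,L7,L8,L9}
  DF⁺ = {L5,L6,L8,L9}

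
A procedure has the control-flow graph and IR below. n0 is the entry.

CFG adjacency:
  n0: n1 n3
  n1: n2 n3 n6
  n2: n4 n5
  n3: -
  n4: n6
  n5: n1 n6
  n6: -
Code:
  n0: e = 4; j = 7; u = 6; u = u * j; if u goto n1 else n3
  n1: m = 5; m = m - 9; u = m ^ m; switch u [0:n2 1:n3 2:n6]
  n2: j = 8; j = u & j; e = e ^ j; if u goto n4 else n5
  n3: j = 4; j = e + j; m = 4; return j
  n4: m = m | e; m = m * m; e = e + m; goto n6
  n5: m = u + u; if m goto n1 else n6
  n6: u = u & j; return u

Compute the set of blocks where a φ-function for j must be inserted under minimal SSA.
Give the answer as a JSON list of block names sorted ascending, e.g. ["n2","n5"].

Answer: ["n1", "n3", "n6"]

Working:
idom tree: n1←n0 n2←n1 n3←n0 n4←n2 n5←n2 n6←n1
Dom∩ at merges:
  n1: preds {n0,n5}: {n0} ∩ {n0,n1,n2,n5} = {n0}; idom=n0
  n3: preds {n0,n1}: {n0} ∩ {n0,n1} = {n0}; idom=n0
  n6: preds {n1,n4,n5}: {n0,n1} ∩ {n0,n1,n2,n4} ∩ {n0,n1,n2,n5} = {n0,n1}; idom=n1

DF derivation:
  n1←n0: walk · to n0
  n1←n5: walk n5→n2→n1 to n0
  n3←n0: walk · to n0
  n3←n1: walk n1 to n0
  n6←n1: walk · to n1
  n6←n4: walk n4→n2 to n1
  n6←n5: walk n5→n2 to n1
  DF(n0)=∅
  DF(n1)={n1,n3}
  DF(n2)={n1,n6}
  DF(n3)=∅
  DF(n4)={n6}
  DF(n5)={n1,n6}
  DF(n6)=∅

φ for j: defs {n0,n2,n3}
  DF⁺ = {n1,n3,n6}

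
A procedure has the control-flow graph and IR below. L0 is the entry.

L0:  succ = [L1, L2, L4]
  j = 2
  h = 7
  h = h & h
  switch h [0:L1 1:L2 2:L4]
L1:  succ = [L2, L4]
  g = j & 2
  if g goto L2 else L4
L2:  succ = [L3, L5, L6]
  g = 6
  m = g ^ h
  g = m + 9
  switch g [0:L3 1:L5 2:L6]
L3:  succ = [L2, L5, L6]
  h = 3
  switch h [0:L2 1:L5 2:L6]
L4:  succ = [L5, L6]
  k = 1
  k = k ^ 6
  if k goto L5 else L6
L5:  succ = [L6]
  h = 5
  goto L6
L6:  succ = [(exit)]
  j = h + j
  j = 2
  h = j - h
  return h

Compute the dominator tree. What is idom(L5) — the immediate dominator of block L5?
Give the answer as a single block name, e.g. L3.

idom tree: L1←L0 L2←L0 L3←L2 L4←L0 L5←L0 L6←L0
Dom at joins:
  L2: preds {L0,L1,L3}: {L0} ∩ {L0,L1} ∩ {L0,L2,L3} = {L0}; idom=L0
  L4: preds {L0,L1}: {L0} ∩ {L0,L1} = {L0}; idom=L0
  L5: preds {L2,L3,L4}: {L0,L2} ∩ {L0,L2,L3} ∩ {L0,L4} = {L0}; idom=L0
  L6: preds {L2,L3,L4,L5}: {L0,L2} ∩ {L0,L2,L3} ∩ {L0,L4} ∩ {L0,L5} = {L0}; idom=L0

idom(L5) = L0

Answer: L0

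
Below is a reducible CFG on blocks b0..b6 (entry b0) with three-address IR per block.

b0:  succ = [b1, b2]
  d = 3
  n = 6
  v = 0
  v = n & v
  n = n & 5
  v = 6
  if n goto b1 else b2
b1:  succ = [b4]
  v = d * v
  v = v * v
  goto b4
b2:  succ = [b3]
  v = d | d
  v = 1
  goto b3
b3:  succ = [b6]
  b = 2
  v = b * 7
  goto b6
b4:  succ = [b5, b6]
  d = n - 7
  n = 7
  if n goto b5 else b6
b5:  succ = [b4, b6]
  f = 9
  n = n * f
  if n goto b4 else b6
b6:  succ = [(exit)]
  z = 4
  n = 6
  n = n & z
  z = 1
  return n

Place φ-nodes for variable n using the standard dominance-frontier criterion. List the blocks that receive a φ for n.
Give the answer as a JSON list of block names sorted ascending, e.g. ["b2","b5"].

idom tree: b1←b0 b2←b0 b3←b2 b4←b1 b5←b4 b6←b0
Dom at joins:
  b4: preds {b1,b5}: {b0,b1} ∩ {b0,b1,b4,b5} = {b0,b1}; idom=b1
  b6: preds {b3,b4,b5}: {b0,b2,b3} ∩ {b0,b1,b4} ∩ {b0,b1,b4,b5} = {b0}; idom=b0

Frontier:
  b4←b1: walk · to b1
  b4←b5: walk b5→b4 to b1
  b6←b3: walk b3→b2 to b0
  b6←b4: walk b4→b1 to b0
  b6←b5: walk b5→b4→b1 to b0
  DF(b0)=∅
  DF(b1)={b6}
  DF(b2)={b6}
  DF(b3)={b6}
  DF(b4)={b4,b6}
  DF(b5)={b4,b6}
  DF(b6)=∅

φ for n: defs {b0,b4,b5,b6}
  DF⁺ = {b4,b6}

Answer: ["b4", "b6"]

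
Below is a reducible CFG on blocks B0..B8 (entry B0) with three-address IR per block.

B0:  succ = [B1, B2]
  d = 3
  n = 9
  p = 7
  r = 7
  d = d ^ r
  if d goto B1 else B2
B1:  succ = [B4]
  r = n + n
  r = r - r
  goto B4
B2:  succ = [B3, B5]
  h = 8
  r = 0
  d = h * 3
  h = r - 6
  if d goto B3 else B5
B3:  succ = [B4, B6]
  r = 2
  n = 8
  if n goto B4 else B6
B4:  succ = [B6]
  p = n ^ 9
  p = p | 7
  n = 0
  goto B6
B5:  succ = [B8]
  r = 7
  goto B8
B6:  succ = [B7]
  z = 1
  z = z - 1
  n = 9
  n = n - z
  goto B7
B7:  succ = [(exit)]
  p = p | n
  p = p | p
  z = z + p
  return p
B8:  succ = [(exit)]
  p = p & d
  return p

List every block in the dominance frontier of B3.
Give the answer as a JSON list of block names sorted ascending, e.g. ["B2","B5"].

Answer: ["B4", "B6"]

Derivation:
idom tree: B1←B0 B2←B0 B3←B2 B4←B0 B5←B2 B6←B0 B7←B6 B8←B5
Join-block Dom:
  B4: preds {B1,B3}: {B0,B1} ∩ {B0,B2,B3} = {B0}; idom=B0
  B6: preds {B3,B4}: {B0,B2,B3} ∩ {B0,B4} = {B0}; idom=B0

DF derivation:
  join B4 pred B1: B1 stop@B0
  join B4 pred B3: B3→B2 stop@B0
  join B6 pred B3: B3→B2 stop@B0
  join B6 pred B4: B4 stop@B0
  B0: DF=∅
  B1: DF={B4}
  B2: DF={B4,B6}
  B3: DF={B4,B6}
  B4: DF={B6}
  B5: DF=∅
  B6: DF=∅
  B7: DF=∅
  B8: DF=∅

DF(B3) = ["B4", "B6"]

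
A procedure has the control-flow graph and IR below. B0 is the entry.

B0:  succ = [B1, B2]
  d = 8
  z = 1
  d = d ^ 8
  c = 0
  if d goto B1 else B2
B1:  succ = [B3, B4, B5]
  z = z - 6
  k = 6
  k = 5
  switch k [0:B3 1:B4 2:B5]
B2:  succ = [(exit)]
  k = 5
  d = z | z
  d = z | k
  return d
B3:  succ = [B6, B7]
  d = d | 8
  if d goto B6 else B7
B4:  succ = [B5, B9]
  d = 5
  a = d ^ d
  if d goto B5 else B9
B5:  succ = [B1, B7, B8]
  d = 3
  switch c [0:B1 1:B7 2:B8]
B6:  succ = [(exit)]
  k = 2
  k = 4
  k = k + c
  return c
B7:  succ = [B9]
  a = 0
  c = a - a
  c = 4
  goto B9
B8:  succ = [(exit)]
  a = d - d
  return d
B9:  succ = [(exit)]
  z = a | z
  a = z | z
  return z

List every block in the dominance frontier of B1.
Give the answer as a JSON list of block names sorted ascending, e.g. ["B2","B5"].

idom tree: B1←B0 B2←B0 B3←B1 B4←B1 B5←B1 B6←B3 B7←B1 B8←B5 B9←B1
Join-block Dom:
  B1: preds {B0,B5}: {B0} ∩ {B0,B1,B5} = {B0}; idom=B0
  B5: preds {B1,B4}: {B0,B1} ∩ {B0,B1,B4} = {B0,B1}; idom=B1
  B7: preds {B3,B5}: {B0,B1,B3} ∩ {B0,B1,B5} = {B0,B1}; idom=B1
  B9: preds {B4,B7}: {B0,B1,B4} ∩ {B0,B1,B7} = {B0,B1}; idom=B1

DF walk-up:
  B1←B0: walk · to B0
  B1←B5: walk B5→B1 to B0
  B5←B1: walk · to B1
  B5←B4: walk B4 to B1
  B7←B3: walk B3 to B1
  B7←B5: walk B5 to B1
  B9←B4: walk B4 to B1
  B9←B7: walk B7 to B1
  B0: DF=∅
  B1: DF={B1}
  B2: DF=∅
  B3: DF={B7}
  B4: DF={B5,B9}
  B5: DF={B1,B7}
  B6: DF=∅
  B7: DF={B9}
  B8: DF=∅
  B9: DF=∅

DF(B1) = ["B1"]

Answer: ["B1"]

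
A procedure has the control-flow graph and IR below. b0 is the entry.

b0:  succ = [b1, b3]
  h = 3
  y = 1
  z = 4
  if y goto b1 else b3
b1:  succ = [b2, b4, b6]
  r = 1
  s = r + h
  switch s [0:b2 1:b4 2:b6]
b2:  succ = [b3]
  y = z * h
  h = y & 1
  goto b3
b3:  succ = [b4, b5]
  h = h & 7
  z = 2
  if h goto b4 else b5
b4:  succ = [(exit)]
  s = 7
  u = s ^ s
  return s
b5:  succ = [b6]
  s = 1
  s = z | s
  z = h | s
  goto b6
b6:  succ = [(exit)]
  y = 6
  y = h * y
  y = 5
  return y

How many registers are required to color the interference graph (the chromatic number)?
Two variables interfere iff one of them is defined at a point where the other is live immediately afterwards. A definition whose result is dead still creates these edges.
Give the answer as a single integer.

Answer: 3

Analysis:
def/use:
  b0: def={h,y,z} ue=∅
  b1: def={r,s} ue={h}
  b2: def={h,y} ue={h,z}
  b3: def={h,z} ue={h}
  b4: def={s,u} ue=∅
  b5: def={s,z} ue={h,z}
  b6: def={y} ue={h}

Live sets:
  live b0: ∅→{h,z}
  live b1: {h,z}→{h,z}
  live b2: {h,z}→{h}
  live b3: {h}→{h,z}
  live b4: ∅→∅
  live b5: {h,z}→{h}
  live b6: {h}→∅

Interfere edges:
  h — {r,s,y,z}
  r — {h,z}
  s — {h,u,z}
  u — {s}
  y — {h,z}
  z — {h,r,s,y}

Registers:
  clique {h,r,z} ⇒ need ≥ 3
  assign h→c0 r→c2 s→c2 u→c0 y→c2 z→c1 — no edge inside a register ⇒ χ ≤ 3
  χ = 3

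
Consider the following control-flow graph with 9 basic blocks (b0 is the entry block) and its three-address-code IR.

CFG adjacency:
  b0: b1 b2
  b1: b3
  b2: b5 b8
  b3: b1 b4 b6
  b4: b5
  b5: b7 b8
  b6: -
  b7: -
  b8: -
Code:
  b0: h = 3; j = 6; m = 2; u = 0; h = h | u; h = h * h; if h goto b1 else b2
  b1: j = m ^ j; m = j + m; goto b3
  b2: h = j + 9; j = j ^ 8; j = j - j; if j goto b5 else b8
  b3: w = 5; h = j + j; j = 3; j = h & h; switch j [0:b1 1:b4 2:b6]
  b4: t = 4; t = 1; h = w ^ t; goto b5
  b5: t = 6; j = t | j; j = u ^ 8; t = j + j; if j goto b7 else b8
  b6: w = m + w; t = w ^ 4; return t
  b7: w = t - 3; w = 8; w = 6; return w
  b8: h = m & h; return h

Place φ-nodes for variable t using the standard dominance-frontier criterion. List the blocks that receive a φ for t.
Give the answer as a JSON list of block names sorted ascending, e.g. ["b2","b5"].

idom tree: b1←b0 b2←b0 b3←b1 b4←b3 b5←b0 b6←b3 b7←b5 b8←b0
Dom at joins:
  b1: preds {b0,b3}: {b0} ∩ {b0,b1,b3} = {b0}; idom=b0
  b5: preds {b2,b4}: {b0,b2} ∩ {b0,b1,b3,b4} = {b0}; idom=b0
  b8: preds {b2,b5}: {b0,b2} ∩ {b0,b5} = {b0}; idom=b0

DF walk-up:
  join b1 pred b0: · stop@b0
  join b1 pred b3: b3→b1 stop@b0
  join b5 pred b2: b2 stop@b0
  join b5 pred b4: b4→b3→b1 stop@b0
  join b8 pred b2: b2 stop@b0
  join b8 pred b5: b5 stop@b0
  b0: DF=∅
  b1: DF={b1,b5}
  b2: DF={b5,b8}
  b3: DF={b1,b5}
  b4: DF={b5}
  b5: DF={b8}
  b6: DF=∅
  b7: DF=∅
  b8: DF=∅

φ for t: defs {b4,b5,b6}
  DF⁺ = {b5,b8}

Answer: ["b5", "b8"]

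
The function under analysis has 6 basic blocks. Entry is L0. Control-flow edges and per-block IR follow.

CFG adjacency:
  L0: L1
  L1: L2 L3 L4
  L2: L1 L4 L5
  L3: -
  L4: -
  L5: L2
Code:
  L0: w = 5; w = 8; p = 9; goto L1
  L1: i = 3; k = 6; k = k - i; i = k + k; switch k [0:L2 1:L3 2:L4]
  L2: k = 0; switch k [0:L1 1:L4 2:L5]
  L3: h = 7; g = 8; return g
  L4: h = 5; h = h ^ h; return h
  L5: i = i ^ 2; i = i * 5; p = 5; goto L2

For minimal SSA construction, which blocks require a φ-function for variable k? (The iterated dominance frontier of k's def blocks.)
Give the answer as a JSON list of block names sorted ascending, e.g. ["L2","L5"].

idom tree: L1←L0 L2←L1 L3←L1 L4←L1 L5←L2
Join-block Dom:
  L1: preds {L0,L2}: {L0} ∩ {L0,L1,L2} = {L0}; idom=L0
  L2: preds {L1,L5}: {L0,L1} ∩ {L0,L1,L2,L5} = {L0,L1}; idom=L1
  L4: preds {L1,L2}: {L0,L1} ∩ {L0,L1,L2} = {L0,L1}; idom=L1

Frontier:
  L1←L0: walk · to L0
  L1←L2: walk L2→L1 to L0
  L2←L1: walk · to L1
  L2←L5: walk L5→L2 to L1
  L4←L1: walk · to L1
  L4←L2: walk L2 to L1
  DF(L0)=∅
  DF(L1)={L1}
  DF(L2)={L1,L2,L4}
  DF(L3)=∅
  DF(L4)=∅
  DF(L5)={L2}

φ for k: defs {L1,L2}
  DF⁺ = {L1,L2,L4}

Answer: ["L1", "L2", "L4"]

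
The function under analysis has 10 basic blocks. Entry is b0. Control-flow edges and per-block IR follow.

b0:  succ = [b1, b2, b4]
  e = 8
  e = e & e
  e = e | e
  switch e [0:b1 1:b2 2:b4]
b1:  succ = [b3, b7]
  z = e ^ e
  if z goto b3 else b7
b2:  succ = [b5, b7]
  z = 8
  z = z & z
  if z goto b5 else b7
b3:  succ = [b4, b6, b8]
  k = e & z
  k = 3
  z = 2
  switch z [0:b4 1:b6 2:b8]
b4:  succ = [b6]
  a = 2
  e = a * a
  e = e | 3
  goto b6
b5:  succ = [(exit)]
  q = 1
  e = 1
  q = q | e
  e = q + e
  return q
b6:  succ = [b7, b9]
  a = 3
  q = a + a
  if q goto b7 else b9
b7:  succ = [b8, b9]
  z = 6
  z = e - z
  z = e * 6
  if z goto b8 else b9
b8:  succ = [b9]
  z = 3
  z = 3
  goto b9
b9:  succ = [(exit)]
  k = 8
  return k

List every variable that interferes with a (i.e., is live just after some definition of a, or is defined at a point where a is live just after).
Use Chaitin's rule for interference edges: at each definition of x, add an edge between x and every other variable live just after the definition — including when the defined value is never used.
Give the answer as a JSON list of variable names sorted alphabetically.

Per-block:
  b0: {e} / ∅
  b1: {z} / {e}
  b2: {z} / ∅
  b3: {k,z} / {e,z}
  b4: {a,e} / ∅
  b5: {e,q} / ∅
  b6: {a,q} / ∅
  b7: {z} / {e}
  b8: {z} / ∅
  b9: {k} / ∅

Backward fixpoint:
  live b0: ∅→{e}
  live b1: {e}→{e,z}
  live b2: {e}→{e}
  live b3: {e,z}→{e}
  live b4: ∅→{e}
  live b5: ∅→∅
  live b6: {e}→{e}
  live b7: {e}→∅
  live b8: ∅→∅
  live b9: ∅→∅

Interfere edges:
  a — {e}
  e — {a,k,q,z}
  k — {e}
  q — {e}
  z — {e}

N(a) = ["e"]

Answer: ["e"]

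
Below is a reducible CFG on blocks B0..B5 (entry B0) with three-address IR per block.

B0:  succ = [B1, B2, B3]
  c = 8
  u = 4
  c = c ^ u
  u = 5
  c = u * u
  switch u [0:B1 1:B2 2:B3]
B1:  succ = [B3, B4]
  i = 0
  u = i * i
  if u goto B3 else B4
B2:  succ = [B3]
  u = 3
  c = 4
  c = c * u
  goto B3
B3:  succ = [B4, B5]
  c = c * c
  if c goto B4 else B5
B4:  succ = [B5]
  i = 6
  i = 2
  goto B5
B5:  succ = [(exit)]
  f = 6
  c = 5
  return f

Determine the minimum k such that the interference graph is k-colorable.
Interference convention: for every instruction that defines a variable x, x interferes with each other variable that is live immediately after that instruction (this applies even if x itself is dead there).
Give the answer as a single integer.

Per-block:
  B0: {c,u} / ∅
  B1: {i,u} / ∅
  B2: {c,u} / ∅
  B3: {c} / {c}
  B4: {i} / ∅
  B5: {c,f} / ∅

Live sets:
  live B0: ∅→{c}
  live B1: {c}→{c}
  live B2: ∅→{c}
  live B3: {c}→∅
  live B4: ∅→∅
  live B5: ∅→∅

Interference:
  c: {f,i,u}
  f: {c}
  i: {c}
  u: {c}

Registers:
  clique {c,f} ⇒ need ≥ 2
  2-colouring: R0={c}  R1={f,i,u}
  χ = 2

Answer: 2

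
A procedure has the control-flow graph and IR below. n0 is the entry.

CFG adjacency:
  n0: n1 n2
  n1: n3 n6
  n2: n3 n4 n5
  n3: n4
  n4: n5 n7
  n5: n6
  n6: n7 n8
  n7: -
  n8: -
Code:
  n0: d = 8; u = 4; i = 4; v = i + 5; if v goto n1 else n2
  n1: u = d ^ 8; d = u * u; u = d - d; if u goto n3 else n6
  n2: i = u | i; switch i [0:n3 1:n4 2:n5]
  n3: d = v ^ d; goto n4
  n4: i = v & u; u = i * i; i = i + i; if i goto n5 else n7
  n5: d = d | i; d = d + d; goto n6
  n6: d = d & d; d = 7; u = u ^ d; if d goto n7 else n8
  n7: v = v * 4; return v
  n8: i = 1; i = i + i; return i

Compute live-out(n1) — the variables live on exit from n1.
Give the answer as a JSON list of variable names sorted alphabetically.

Answer: ["d", "u", "v"]

Analysis:
Block summaries:
  n0: {d,i,u,v} / ∅
  n1: {d,u} / {d}
  n2: {i} / {i,u}
  n3: {d} / {d,v}
  n4: {i,u} / {u,v}
  n5: {d} / {d,i}
  n6: {d,u} / {d,u}
  n7: {v} / {v}
  n8: {i} / ∅

Backward fixpoint:
  n0: in=∅ out={d,i,u,v}
  n1: in={d,v} out={d,u,v}
  n2: in={d,i,u,v} out={d,i,u,v}
  n3: in={d,u,v} out={d,u,v}
  n4: in={d,u,v} out={d,i,u,v}
  n5: in={d,i,u,v} out={d,u,v}
  n6: in={d,u,v} out={v}
  n7: in={v} out=∅
  n8: in=∅ out=∅

live-out(n1) = ["d", "u", "v"]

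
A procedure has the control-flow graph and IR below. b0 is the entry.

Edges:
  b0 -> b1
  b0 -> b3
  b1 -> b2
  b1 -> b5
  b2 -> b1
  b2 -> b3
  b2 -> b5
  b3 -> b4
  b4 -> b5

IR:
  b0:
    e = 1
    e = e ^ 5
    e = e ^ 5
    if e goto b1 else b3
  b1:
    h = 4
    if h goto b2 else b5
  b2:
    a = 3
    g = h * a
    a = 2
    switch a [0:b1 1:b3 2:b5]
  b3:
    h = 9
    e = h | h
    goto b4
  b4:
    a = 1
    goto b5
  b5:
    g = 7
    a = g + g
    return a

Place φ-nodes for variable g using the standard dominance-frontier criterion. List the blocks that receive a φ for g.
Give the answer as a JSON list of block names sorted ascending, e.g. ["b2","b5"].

Answer: ["b1", "b3", "b5"]

Derivation:
idom tree: b1←b0 b2←b1 b3←b0 b4←b3 b5←b0
Dom∩ at merges:
  b1: preds {b0,b2}: {b0} ∩ {b0,b1,b2} = {b0}; idom=b0
  b3: preds {b0,b2}: {b0} ∩ {b0,b1,b2} = {b0}; idom=b0
  b5: preds {b1,b2,b4}: {b0,b1} ∩ {b0,b1,b2} ∩ {b0,b3,b4} = {b0}; idom=b0

DF derivation:
  join b1 pred b0: · stop@b0
  join b1 pred b2: b2→b1 stop@b0
  join b3 pred b0: · stop@b0
  join b3 pred b2: b2→b1 stop@b0
  join b5 pred b1: b1 stop@b0
  join b5 pred b2: b2→b1 stop@b0
  join b5 pred b4: b4→b3 stop@b0
  DF(b0)=∅
  DF(b1)={b1,b3,b5}
  DF(b2)={b1,b3,b5}
  DF(b3)={b5}
  DF(b4)={b5}
  DF(b5)=∅

φ for g: defs {b2,b5}
  DF⁺ = {b1,b3,b5}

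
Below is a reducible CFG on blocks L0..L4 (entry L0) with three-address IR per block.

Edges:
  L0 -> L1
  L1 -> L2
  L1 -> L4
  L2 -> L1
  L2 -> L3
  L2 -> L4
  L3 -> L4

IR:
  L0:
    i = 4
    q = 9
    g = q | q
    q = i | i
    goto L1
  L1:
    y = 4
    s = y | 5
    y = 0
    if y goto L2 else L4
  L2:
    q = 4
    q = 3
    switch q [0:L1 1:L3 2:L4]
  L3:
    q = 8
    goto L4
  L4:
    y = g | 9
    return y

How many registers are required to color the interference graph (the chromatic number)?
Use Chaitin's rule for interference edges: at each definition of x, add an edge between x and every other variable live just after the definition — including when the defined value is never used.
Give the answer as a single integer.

Answer: 3

Analysis:
Block summaries:
  L0 def {g,i,q} use ∅
  L1 def {s,y} use ∅
  L2 def {q} use ∅
  L3 def {q} use ∅
  L4 def {y} use {g}

Live sets:
  live L0: ∅→{g}
  live L1: {g}→{g}
  live L2: {g}→{g}
  live L3: {g}→{g}
  live L4: {g}→∅

Conflict graph:
  g↔{i,q,s,y}
  i↔{g,q}
  q↔{g,i}
  s↔{g}
  y↔{g}

Colouring:
  {g,i,q} pairwise interfere (3-clique) ⇒ χ ≥ 3
  3-colouring: r0={g}  r1={i,s,y}  r2={q}
  χ = 3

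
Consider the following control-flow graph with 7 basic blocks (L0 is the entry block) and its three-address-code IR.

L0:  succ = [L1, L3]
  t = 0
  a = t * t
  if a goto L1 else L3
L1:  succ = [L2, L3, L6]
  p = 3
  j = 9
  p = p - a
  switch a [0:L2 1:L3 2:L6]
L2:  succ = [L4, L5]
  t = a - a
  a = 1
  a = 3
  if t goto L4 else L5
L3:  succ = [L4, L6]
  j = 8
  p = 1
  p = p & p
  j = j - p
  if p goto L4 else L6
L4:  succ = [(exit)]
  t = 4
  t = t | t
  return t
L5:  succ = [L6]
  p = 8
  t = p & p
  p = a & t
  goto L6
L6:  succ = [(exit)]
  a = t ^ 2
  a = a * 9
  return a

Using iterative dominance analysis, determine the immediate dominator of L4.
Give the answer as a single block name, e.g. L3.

idom tree: L1←L0 L2←L1 L3←L0 L4←L0 L5←L2 L6←L0
Dom∩ at merges:
  L3: preds {L0,L1}: {L0} ∩ {L0,L1} = {L0}; idom=L0
  L4: preds {L2,L3}: {L0,L1,L2} ∩ {L0,L3} = {L0}; idom=L0
  L6: preds {L1,L3,L5}: {L0,L1} ∩ {L0,L3} ∩ {L0,L1,L2,L5} = {L0}; idom=L0

idom(L4) = L0

Answer: L0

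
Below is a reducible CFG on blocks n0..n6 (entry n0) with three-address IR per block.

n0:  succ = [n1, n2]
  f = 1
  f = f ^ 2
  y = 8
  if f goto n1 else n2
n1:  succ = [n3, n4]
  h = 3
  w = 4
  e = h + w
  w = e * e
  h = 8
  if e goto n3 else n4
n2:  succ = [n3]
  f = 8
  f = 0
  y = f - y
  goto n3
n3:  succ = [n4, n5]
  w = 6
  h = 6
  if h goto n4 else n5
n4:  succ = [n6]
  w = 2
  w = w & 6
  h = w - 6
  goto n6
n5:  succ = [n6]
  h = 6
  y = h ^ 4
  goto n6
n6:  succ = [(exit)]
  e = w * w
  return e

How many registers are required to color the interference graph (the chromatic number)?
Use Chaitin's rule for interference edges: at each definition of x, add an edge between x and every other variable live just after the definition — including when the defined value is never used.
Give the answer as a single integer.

Per-block:
  n0: def={f,y} ue=∅
  n1: def={e,h,w} ue=∅
  n2: def={f,y} ue={y}
  n3: def={h,w} ue=∅
  n4: def={h,w} ue=∅
  n5: def={h,y} ue=∅
  n6: def={e} ue={w}

Live sets:
  n0 li=∅ lo={y}
  n1 li=∅ lo=∅
  n2 li={y} lo=∅
  n3 li=∅ lo={w}
  n4 li=∅ lo={w}
  n5 li={w} lo={w}
  n6 li={w} lo=∅

Conflict graph:
  e: {h,w}
  f: {y}
  h: {e,w}
  w: {e,h,y}
  y: {f,w}

Registers:
  {e,h,w} pairwise interfere (3-clique) ⇒ χ ≥ 3
  assign e→R1 f→R0 h→R2 w→R0 y→R1 — no edge inside a register ⇒ χ ≤ 3
  χ = 3

Answer: 3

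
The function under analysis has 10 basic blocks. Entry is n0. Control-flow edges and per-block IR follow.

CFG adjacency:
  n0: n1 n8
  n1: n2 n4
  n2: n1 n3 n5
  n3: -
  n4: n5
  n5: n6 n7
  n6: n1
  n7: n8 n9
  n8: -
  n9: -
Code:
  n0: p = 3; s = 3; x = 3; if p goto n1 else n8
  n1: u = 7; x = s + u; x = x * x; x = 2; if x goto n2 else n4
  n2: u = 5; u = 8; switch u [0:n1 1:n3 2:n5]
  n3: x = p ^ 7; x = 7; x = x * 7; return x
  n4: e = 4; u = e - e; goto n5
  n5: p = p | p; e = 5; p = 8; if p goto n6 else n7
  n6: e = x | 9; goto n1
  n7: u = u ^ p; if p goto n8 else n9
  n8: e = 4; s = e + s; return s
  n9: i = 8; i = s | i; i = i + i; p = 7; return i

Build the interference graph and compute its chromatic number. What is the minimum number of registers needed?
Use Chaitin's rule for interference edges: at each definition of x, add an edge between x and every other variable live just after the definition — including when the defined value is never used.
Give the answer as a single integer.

Answer: 5

Analysis:
Per-block:
  n0: {p,s,x} / ∅
  n1: {u,x} / {s}
  n2: {u} / ∅
  n3: {x} / {p}
  n4: {e,u} / ∅
  n5: {e,p} / {p}
  n6: {e} / {x}
  n7: {u} / {p,u}
  n8: {e,s} / {s}
  n9: {i,p} / {s}

Live sets:
  live n0: ∅→{p,s}
  live n1: {p,s}→{p,s,x}
  live n2: {p,s,x}→{p,s,u,x}
  live n3: {p}→∅
  live n4: {p,s,x}→{p,s,u,x}
  live n5: {p,s,u,x}→{p,s,u,x}
  live n6: {p,s,x}→{p,s}
  live n7: {p,s,u}→{s}
  live n8: {s}→∅
  live n9: {s}→∅

Interference:
  e — {p,s,u,x}
  i — {p,s}
  p — {e,i,s,u,x}
  s — {e,i,p,u,x}
  u — {e,p,s,x}
  x — {e,p,s,u}

Registers:
  {e,p,s,u,x} pairwise interfere (5-clique) ⇒ χ ≥ 5
  5-colouring: c0={p}  c1={s}  c2={e,i}  c3={u}  c4={x}
  χ = 5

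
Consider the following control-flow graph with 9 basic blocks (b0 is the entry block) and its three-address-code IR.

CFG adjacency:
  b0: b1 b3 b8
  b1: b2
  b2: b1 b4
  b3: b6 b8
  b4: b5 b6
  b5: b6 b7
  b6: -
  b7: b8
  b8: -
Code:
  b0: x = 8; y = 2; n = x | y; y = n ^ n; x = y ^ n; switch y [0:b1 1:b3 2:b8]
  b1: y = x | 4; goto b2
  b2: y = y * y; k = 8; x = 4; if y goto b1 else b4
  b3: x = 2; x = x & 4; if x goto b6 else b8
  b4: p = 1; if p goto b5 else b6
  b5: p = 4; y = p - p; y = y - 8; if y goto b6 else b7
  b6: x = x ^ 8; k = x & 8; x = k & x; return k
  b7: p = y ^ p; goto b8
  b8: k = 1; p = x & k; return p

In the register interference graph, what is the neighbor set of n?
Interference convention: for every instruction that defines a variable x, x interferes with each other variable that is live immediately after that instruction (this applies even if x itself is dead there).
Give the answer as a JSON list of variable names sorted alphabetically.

Answer: ["y"]

Derivation:
Block summaries:
  b0 def {n,x,y} use ∅
  b1 def {y} use {x}
  b2 def {k,x,y} use {y}
  b3 def {x} use ∅
  b4 def {p} use ∅
  b5 def {p,y} use ∅
  b6 def {k,x} use {x}
  b7 def {p} use {p,y}
  b8 def {k,p} use {x}

Backward fixpoint:
  live b0: ∅→{x}
  live b1: {x}→{y}
  live b2: {y}→{x}
  live b3: ∅→{x}
  live b4: {x}→{x}
  live b5: {x}→{p,x,y}
  live b6: {x}→∅
  live b7: {p,x,y}→{x}
  live b8: {x}→∅

Conflict graph:
  k↔{x,y}
  n↔{y}
  p↔{x,y}
  x↔{k,p,y}
  y↔{k,n,p,x}

N(n) = ["y"]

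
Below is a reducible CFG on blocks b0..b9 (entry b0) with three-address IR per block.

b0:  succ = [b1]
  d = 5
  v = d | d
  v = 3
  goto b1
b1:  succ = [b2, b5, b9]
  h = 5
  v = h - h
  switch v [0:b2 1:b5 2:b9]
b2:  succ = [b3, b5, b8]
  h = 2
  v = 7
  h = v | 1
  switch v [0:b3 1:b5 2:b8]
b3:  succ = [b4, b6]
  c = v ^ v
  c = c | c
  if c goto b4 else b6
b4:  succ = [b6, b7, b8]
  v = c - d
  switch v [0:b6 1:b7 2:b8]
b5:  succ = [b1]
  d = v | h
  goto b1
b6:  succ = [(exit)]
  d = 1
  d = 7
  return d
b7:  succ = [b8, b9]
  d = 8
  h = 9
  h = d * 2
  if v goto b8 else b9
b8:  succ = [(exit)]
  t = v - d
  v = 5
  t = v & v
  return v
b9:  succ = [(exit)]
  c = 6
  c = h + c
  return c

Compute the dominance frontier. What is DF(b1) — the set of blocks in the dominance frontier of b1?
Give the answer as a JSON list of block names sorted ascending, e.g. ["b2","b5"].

Answer: ["b1"]

Derivation:
idom tree: b1←b0 b2←b1 b3←b2 b4←b3 b5←b1 b6←b3 b7←b4 b8←b2 b9←b1
Dom at joins:
  b1: preds {b0,b5}: {b0} ∩ {b0,b1,b5} = {b0}; idom=b0
  b5: preds {b1,b2}: {b0,b1} ∩ {b0,b1,b2} = {b0,b1}; idom=b1
  b6: preds {b3,b4}: {b0,b1,b2,b3} ∩ {b0,b1,b2,b3,b4} = {b0,b1,b2,b3}; idom=b3
  b8: preds {b2,b4,b7}: {b0,b1,b2} ∩ {b0,b1,b2,b3,b4} ∩ {b0,b1,b2,b3,b4,b7} = {b0,b1,b2}; idom=b2
  b9: preds {b1,b7}: {b0,b1} ∩ {b0,b1,b2,b3,b4,b7} = {b0,b1}; idom=b1

DF walk-up:
  b1←b0: walk · to b0
  b1←b5: walk b5→b1 to b0
  b5←b1: walk · to b1
  b5←b2: walk b2 to b1
  b6←b3: walk · to b3
  b6←b4: walk b4 to b3
  b8←b2: walk · to b2
  b8←b4: walk b4→b3 to b2
  b8←b7: walk b7→b4→b3 to b2
  b9←b1: walk · to b1
  b9←b7: walk b7→b4→b3→b2 to b1
  b0: DF=∅
  b1: DF={b1}
  b2: DF={b5,b9}
  b3: DF={b8,b9}
  b4: DF={b6,b8,b9}
  b5: DF={b1}
  b6: DF=∅
  b7: DF={b8,b9}
  b8: DF=∅
  b9: DF=∅

DF(b1) = ["b1"]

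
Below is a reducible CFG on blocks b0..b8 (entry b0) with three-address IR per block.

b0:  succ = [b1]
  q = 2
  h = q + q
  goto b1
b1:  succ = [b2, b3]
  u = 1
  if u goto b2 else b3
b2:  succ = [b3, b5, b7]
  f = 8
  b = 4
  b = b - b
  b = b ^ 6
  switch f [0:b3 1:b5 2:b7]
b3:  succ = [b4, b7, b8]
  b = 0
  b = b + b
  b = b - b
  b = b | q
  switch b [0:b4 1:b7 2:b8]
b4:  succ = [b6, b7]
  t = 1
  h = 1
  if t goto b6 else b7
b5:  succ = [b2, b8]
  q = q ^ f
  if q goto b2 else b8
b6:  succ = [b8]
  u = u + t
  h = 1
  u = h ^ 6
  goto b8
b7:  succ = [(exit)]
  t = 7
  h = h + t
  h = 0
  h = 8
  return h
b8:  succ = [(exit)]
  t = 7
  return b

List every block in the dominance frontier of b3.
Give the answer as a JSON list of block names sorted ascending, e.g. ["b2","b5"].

Answer: ["b7", "b8"]

Derivation:
idom tree: b1←b0 b2←b1 b3←b1 b4←b3 b5←b2 b6←b4 b7←b1 b8←b1
Dom at joins:
  b2: preds {b1,b5}: {b0,b1} ∩ {b0,b1,b2,b5} = {b0,b1}; idom=b1
  b3: preds {b1,b2}: {b0,b1} ∩ {b0,b1,b2} = {b0,b1}; idom=b1
  b7: preds {b2,b3,b4}: {b0,b1,b2} ∩ {b0,b1,b3} ∩ {b0,b1,b3,b4} = {b0,b1}; idom=b1
  b8: preds {b3,b5,b6}: {b0,b1,b3} ∩ {b0,b1,b2,b5} ∩ {b0,b1,b3,b4,b6} = {b0,b1}; idom=b1

DF derivation:
  b2←b1: walk · to b1
  b2←b5: walk b5→b2 to b1
  b3←b1: walk · to b1
  b3←b2: walk b2 to b1
  b7←b2: walk b2 to b1
  b7←b3: walk b3 to b1
  b7←b4: walk b4→b3 to b1
  b8←b3: walk b3 to b1
  b8←b5: walk b5→b2 to b1
  b8←b6: walk b6→b4→b3 to b1
  DF(b0)=∅
  DF(b1)=∅
  DF(b2)={b2,b3,b7,b8}
  DF(b3)={b7,b8}
  DF(b4)={b7,b8}
  DF(b5)={b2,b8}
  DF(b6)={b8}
  DF(b7)=∅
  DF(b8)=∅

DF(b3) = ["b7", "b8"]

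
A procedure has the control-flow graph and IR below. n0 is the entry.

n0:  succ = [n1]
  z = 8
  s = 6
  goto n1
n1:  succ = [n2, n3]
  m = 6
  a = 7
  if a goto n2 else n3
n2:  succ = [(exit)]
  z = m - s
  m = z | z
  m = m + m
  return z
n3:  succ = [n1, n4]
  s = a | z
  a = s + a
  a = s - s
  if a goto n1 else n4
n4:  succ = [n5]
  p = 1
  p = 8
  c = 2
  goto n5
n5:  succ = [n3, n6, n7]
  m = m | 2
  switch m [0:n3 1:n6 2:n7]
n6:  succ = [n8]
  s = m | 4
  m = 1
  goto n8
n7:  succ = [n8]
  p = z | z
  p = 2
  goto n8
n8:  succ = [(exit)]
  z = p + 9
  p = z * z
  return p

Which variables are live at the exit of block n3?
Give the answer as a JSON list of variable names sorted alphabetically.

Answer: ["a", "m", "s", "z"]

Derivation:
Block summaries:
  n0 def {s,z} use ∅
  n1 def {a,m} use ∅
  n2 def {m,z} use {m,s}
  n3 def {a,s} use {a,z}
  n4 def {c,p} use ∅
  n5 def {m} use {m}
  n6 def {m,s} use {m}
  n7 def {p} use {z}
  n8 def {p,z} use {p}

Live sets:
  n0: in=∅ out={s,z}
  n1: in={s,z} out={a,m,s,z}
  n2: in={m,s} out=∅
  n3: in={a,m,z} out={a,m,s,z}
  n4: in={a,m,z} out={a,m,p,z}
  n5: in={a,m,p,z} out={a,m,p,z}
  n6: in={m,p} out={p}
  n7: in={z} out={p}
  n8: in={p} out=∅

live-out(n3) = ["a", "m", "s", "z"]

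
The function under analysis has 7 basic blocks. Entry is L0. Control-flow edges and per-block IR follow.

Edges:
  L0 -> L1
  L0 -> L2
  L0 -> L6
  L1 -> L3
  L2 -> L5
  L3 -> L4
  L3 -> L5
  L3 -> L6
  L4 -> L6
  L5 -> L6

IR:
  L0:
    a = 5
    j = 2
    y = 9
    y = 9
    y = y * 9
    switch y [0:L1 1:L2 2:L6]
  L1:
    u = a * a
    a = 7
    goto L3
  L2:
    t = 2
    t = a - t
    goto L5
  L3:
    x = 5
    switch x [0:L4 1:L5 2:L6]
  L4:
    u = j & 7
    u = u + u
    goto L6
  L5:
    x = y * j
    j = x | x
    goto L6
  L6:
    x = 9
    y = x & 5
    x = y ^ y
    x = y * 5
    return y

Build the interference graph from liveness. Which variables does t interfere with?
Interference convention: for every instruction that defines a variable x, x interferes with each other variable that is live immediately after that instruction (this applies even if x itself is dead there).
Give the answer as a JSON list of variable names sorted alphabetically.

Answer: ["a", "j", "y"]

Derivation:
def/use:
  L0: def={a,j,y} ue=∅
  L1: def={a,u} ue={a}
  L2: def={t} ue={a}
  L3: def={x} ue=∅
  L4: def={u} ue={j}
  L5: def={j,x} ue={j,y}
  L6: def={x,y} ue=∅

Backward fixpoint:
  live L0: ∅→{a,j,y}
  live L1: {a,j,y}→{j,y}
  live L2: {a,j,y}→{j,y}
  live L3: {j,y}→{j,y}
  live L4: {j}→∅
  live L5: {j,y}→∅
  live L6: ∅→∅

Interference:
  a: {j,t,y}
  j: {a,t,u,x,y}
  t: {a,j,y}
  u: {j,y}
  x: {j,y}
  y: {a,j,t,u,x}

N(t) = ["a", "j", "y"]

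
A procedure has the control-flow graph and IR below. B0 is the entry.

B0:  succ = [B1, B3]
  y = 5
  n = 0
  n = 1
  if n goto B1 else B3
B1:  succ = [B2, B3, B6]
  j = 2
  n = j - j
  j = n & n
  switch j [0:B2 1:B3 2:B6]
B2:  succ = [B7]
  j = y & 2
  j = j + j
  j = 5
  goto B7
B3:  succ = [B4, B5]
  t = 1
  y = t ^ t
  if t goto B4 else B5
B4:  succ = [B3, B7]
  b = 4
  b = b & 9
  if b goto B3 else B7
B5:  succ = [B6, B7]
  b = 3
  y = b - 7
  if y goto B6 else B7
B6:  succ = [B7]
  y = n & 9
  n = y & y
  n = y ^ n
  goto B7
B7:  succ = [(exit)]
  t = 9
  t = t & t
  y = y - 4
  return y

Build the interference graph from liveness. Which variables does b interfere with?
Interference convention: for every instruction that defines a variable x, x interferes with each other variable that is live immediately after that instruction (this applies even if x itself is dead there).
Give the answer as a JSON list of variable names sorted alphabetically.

Answer: ["n", "y"]

Working:
def/use:
  B0: def={n,y} ue=∅
  B1: def={j,n} ue=∅
  B2: def={j} ue={y}
  B3: def={t,y} ue=∅
  B4: def={b} ue=∅
  B5: def={b,y} ue=∅
  B6: def={n,y} ue={n}
  B7: def={t,y} ue={y}

Liveness:
  live B0: ∅→{n,y}
  live B1: {y}→{n,y}
  live B2: {y}→{y}
  live B3: {n}→{n,y}
  live B4: {n,y}→{n,y}
  live B5: {n}→{n,y}
  live B6: {n}→{y}
  live B7: {y}→∅

Interference:
  b↔{n,y}
  j↔{n,y}
  n↔{b,j,t,y}
  t↔{n,y}
  y↔{b,j,n,t}

N(b) = ["n", "y"]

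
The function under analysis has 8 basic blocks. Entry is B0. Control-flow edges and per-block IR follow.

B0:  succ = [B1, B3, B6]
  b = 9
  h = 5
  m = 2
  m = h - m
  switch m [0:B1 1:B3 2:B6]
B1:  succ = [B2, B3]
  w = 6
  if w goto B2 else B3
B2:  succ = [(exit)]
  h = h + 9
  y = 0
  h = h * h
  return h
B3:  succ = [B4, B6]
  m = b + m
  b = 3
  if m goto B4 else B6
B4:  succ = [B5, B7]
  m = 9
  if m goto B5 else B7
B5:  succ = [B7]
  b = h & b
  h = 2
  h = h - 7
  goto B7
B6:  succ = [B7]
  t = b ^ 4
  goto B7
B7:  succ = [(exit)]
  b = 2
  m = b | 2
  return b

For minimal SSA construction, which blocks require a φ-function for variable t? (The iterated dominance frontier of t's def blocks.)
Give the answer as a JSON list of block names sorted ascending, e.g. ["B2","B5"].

idom tree: B1←B0 B2←B1 B3←B0 B4←B3 B5←B4 B6←B0 B7←B0
Dom at joins:
  B3: preds {B0,B1}: {B0} ∩ {B0,B1} = {B0}; idom=B0
  B6: preds {B0,B3}: {B0} ∩ {B0,B3} = {B0}; idom=B0
  B7: preds {B4,B5,B6}: {B0,B3,B4} ∩ {B0,B3,B4,B5} ∩ {B0,B6} = {B0}; idom=B0

Frontier:
  B3←B0: walk · to B0
  B3←B1: walk B1 to B0
  B6←B0: walk · to B0
  B6←B3: walk B3 to B0
  B7←B4: walk B4→B3 to B0
  B7←B5: walk B5→B4→B3 to B0
  B7←B6: walk B6 to B0
  B0 → ∅
  B1 → {B3}
  B2 → ∅
  B3 → {B6,B7}
  B4 → {B7}
  B5 → {B7}
  B6 → {B7}
  B7 → ∅

φ for t: defs {B6}
  DF⁺ = {B7}

Answer: ["B7"]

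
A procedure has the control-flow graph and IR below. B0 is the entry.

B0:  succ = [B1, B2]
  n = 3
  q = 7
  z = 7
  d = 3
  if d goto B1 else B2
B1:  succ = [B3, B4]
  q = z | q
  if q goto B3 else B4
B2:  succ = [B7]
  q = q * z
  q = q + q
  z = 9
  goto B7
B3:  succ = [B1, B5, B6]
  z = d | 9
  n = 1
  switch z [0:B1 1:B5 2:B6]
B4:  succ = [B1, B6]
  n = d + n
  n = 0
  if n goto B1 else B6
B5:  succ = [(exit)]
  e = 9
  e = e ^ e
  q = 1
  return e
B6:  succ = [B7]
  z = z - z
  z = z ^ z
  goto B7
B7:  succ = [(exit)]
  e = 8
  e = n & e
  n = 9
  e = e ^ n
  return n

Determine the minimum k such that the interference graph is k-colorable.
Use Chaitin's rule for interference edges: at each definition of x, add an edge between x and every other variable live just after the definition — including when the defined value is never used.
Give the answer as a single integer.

Block summaries:
  B0: def={d,n,q,z} ue=∅
  B1: def={q} ue={q,z}
  B2: def={q,z} ue={q,z}
  B3: def={n,z} ue={d}
  B4: def={n} ue={d,n}
  B5: def={e,q} ue=∅
  B6: def={z} ue={z}
  B7: def={e,n} ue={n}

Backward fixpoint:
  B0: in=∅ out={d,n,q,z}
  B1: in={d,n,q,z} out={d,n,q,z}
  B2: in={n,q,z} out={n}
  B3: in={d,q} out={d,n,q,z}
  B4: in={d,n,q,z} out={d,n,q,z}
  B5: in=∅ out=∅
  B6: in={n,z} out={n}
  B7: in={n} out=∅

Interference:
  d — {n,q,z}
  e — {n,q}
  n — {d,e,q,z}
  q — {d,e,n,z}
  z — {d,n,q}

Registers:
  {d,n,q,z} pairwise interfere (4-clique) ⇒ χ ≥ 4
  assign d→r2 e→r2 n→r0 q→r1 z→r3 — no edge inside a register ⇒ χ ≤ 4
  χ = 4

Answer: 4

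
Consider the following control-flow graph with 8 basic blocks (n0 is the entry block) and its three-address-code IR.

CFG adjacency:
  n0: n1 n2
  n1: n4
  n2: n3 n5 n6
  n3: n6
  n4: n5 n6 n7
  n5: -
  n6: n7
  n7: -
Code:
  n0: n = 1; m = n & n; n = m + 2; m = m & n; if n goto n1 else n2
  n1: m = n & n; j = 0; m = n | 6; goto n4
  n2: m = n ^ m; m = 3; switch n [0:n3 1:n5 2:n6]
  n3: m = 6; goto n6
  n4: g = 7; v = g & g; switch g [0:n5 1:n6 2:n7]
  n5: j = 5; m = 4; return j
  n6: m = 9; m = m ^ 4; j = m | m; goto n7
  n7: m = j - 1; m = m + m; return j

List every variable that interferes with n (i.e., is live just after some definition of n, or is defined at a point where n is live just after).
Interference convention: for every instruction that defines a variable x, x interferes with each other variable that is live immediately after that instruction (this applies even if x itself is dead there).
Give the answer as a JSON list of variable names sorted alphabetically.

Block summaries:
  n0: def={m,n} ue=∅
  n1: def={j,m} ue={n}
  n2: def={m} ue={m,n}
  n3: def={m} ue=∅
  n4: def={g,v} ue=∅
  n5: def={j,m} ue=∅
  n6: def={j,m} ue=∅
  n7: def={m} ue={j}

Live sets:
  n0: in=∅ out={m,n}
  n1: in={n} out={j}
  n2: in={m,n} out=∅
  n3: in=∅ out=∅
  n4: in={j} out={j}
  n5: in=∅ out=∅
  n6: in=∅ out={j}
  n7: in={j} out=∅

Interfere edges:
  g: {j,v}
  j: {g,m,n,v}
  m: {j,n}
  n: {j,m}
  v: {g,j}

N(n) = ["j", "m"]

Answer: ["j", "m"]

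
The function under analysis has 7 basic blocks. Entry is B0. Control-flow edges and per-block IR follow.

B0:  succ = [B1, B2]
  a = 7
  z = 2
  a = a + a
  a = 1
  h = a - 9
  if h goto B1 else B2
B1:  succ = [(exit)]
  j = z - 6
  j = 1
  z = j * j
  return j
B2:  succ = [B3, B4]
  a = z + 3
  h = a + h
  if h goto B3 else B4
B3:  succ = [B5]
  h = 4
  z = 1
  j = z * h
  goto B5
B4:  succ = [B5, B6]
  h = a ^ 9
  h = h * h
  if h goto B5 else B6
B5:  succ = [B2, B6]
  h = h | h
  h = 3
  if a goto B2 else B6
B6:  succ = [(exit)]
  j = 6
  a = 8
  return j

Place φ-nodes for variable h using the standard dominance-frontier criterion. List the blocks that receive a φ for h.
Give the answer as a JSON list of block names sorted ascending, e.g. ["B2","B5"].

Answer: ["B2", "B5", "B6"]

Derivation:
idom tree: B1←B0 B2←B0 B3←B2 B4←B2 B5←B2 B6←B2
Join-block Dom:
  B2: preds {B0,B5}: {B0} ∩ {B0,B2,B5} = {B0}; idom=B0
  B5: preds {B3,B4}: {B0,B2,B3} ∩ {B0,B2,B4} = {B0,B2}; idom=B2
  B6: preds {B4,B5}: {B0,B2,B4} ∩ {B0,B2,B5} = {B0,B2}; idom=B2

DF walk-up:
  B2←B0: walk · to B0
  B2←B5: walk B5→B2 to B0
  B5←B3: walk B3 to B2
  B5←B4: walk B4 to B2
  B6←B4: walk B4 to B2
  B6←B5: walk B5 to B2
  DF(B0)=∅
  DF(B1)=∅
  DF(B2)={B2}
  DF(B3)={B5}
  DF(B4)={B5,B6}
  DF(B5)={B2,B6}
  DF(B6)=∅

φ for h: defs {B0,B2,B3,B4,B5}
  DF⁺ = {B2,B5,B6}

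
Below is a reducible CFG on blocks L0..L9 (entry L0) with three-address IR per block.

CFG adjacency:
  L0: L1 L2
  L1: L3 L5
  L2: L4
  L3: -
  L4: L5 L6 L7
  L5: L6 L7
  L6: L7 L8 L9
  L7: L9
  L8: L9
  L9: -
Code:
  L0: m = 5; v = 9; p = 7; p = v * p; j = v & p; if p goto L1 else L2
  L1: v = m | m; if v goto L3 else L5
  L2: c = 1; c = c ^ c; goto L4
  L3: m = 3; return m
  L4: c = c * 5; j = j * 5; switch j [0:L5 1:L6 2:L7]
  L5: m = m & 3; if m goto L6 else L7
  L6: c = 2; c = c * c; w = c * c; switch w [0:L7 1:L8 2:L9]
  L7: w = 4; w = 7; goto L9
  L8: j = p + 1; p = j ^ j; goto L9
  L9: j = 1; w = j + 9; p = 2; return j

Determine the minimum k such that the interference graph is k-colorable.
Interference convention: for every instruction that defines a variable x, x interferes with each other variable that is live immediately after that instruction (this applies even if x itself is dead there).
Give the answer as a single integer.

def/use:
  L0: {j,m,p,v} / ∅
  L1: {v} / {m}
  L2: {c} / ∅
  L3: {m} / ∅
  L4: {c,j} / {c,j}
  L5: {m} / {m}
  L6: {c,w} / ∅
  L7: {w} / ∅
  L8: {j,p} / {p}
  L9: {j,p,w} / ∅

Liveness:
  live L0: ∅→{j,m,p}
  live L1: {m,p}→{m,p}
  live L2: {j,m,p}→{c,j,m,p}
  live L3: ∅→∅
  live L4: {c,j,m,p}→{m,p}
  live L5: {m,p}→{p}
  live L6: {p}→{p}
  live L7: ∅→∅
  live L8: {p}→∅
  live L9: ∅→∅

Interference:
  c↔{j,m,p}
  j↔{c,m,p,w}
  m↔{c,j,p,v}
  p↔{c,j,m,v,w}
  v↔{m,p}
  w↔{j,p}

Registers:
  lower bound: {c,j,m,p} mutually conflict ⇒ χ ≥ 4
  assign c→r3 j→r1 m→r2 p→r0 v→r1 w→r2 — no edge inside a register ⇒ χ ≤ 4
  χ = 4

Answer: 4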